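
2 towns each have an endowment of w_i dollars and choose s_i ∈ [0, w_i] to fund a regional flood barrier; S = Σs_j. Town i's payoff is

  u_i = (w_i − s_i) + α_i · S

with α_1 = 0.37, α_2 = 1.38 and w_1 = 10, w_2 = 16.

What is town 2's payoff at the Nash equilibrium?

22.08

∂u_i/∂s_i = α_i − 1, so town i contributes w_i if α_i > 1, else 0.
α_i > 1 for i ∈ {2}; NE contributions (0, 16), S = 16.
u_2 = (16 − 16) + 1.38·16 = 22.08.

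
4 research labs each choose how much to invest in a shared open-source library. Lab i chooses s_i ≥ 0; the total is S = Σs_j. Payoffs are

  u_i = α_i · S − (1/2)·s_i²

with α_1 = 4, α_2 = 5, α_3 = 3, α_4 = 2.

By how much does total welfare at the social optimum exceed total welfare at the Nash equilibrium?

Lab i's FOC: ∂u_i/∂s_i = α_i − s_i = 0, so s_i* = α_i.
NE contributions = (4, 5, 3, 2); S = 14.
W^NE = (Σα)·S − ½Σα_i² = 14² − ½·54 = 169.
Planner sets s_i = Σα_j = 14 for every i, so S^SO = 4·14 = 56.
W^SO = (Σα)·S^SO − ½·4·(Σα)² = (4/2)·14² = 392.
Deadweight loss = W^SO − W^NE = 223.

223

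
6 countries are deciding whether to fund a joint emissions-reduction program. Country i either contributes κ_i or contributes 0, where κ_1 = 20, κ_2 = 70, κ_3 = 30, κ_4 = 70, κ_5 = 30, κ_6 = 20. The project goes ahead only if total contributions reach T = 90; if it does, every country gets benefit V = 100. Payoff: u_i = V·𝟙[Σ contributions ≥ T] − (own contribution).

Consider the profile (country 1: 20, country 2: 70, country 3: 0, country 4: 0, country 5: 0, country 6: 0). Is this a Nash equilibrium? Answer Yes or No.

Total = 90 ≥ 90: provided.
Country 1 (pledges 20, payoff 80): dropping to 0 → total 70, payoff 0. No gain.
Country 2 (pledges 70, payoff 30): dropping to 0 → total 20, payoff 0. No gain.
Country 3 (pledges 0, payoff 100): pledging 30 → total 120, payoff 70. No gain.
Country 4 (pledges 0, payoff 100): pledging 70 → total 160, payoff 30. No gain.
Country 5 (pledges 0, payoff 100): pledging 30 → total 120, payoff 70. No gain.
Country 6 (pledges 0, payoff 100): pledging 20 → total 110, payoff 80. No gain.

Yes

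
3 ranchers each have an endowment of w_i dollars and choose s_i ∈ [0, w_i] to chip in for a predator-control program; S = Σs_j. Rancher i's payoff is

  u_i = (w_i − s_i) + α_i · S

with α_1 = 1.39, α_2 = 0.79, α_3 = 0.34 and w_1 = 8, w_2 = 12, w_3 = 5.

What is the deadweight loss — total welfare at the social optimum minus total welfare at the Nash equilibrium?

∂u_i/∂s_i = α_i − 1, so rancher i contributes w_i if α_i > 1, else 0.
α_i > 1 for i ∈ {1}; NE contributions (8, 0, 0), S = 8.
W^NE = Σw_i − S^NE + (Σα_i)·S^NE = 25 + 1.52·8 = 37.16.
Planner: ∂(Σu_j)/∂s_i = Σα_j − 1 = 1.52 > 0, so everyone contributes w_i; S^SO = 25, W^SO = 25 + 1.52·25 = 63.
Deadweight loss = 25.84.

25.84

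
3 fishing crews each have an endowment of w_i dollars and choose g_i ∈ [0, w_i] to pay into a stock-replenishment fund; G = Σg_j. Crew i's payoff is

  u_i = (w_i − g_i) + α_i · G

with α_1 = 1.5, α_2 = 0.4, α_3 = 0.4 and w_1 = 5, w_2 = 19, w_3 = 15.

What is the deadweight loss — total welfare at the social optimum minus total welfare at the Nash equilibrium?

44.2

∂u_i/∂g_i = α_i − 1, so crew i contributes w_i if α_i > 1, else 0.
α_i > 1 for i ∈ {1}; NE contributions (5, 0, 0), G = 5.
W^NE = Σw_i − G^NE + (Σα_i)·G^NE = 39 + 1.3·5 = 45.5.
Planner: ∂(Σu_j)/∂g_i = Σα_j − 1 = 1.3 > 0, so everyone contributes w_i; G^SO = 39, W^SO = 39 + 1.3·39 = 89.7.
Deadweight loss = 44.2.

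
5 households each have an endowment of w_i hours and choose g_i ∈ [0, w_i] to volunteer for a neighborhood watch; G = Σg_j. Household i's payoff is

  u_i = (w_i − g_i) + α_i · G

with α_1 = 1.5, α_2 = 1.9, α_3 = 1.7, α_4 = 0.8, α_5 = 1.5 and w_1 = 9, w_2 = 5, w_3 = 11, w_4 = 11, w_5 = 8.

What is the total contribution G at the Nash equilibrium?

∂u_i/∂g_i = α_i − 1, so household i contributes w_i if α_i > 1, else 0.
α_i > 1 for i ∈ {1, 2, 3, 5}; NE contributions (9, 5, 11, 0, 8), G = 33.

33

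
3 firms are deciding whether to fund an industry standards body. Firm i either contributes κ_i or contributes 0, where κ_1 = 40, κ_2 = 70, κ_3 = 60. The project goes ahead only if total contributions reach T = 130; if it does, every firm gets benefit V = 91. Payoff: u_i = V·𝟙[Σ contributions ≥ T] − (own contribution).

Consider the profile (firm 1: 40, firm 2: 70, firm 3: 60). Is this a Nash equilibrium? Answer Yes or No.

Total = 170 ≥ 130: provided.
Firm 1 (pledges 40, payoff 51): dropping to 0 → total 130, payoff 91. Profitable deviation.

No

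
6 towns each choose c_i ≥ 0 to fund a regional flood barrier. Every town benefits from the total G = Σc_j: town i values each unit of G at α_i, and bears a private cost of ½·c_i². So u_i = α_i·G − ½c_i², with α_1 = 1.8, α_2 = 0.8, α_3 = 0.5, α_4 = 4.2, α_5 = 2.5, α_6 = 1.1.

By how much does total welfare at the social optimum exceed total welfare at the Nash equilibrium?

Town i's FOC: ∂u_i/∂c_i = α_i − c_i = 0, so c_i* = α_i.
NE contributions = (1.8, 0.8, 0.5, 4.2, 2.5, 1.1); G = 10.9.
W^NE = (Σα)·G − ½Σα_i² = 10.9² − ½·29.23 = 104.195.
Planner sets c_i = Σα_j = 10.9 for every i, so G^SO = 6·10.9 = 65.4.
W^SO = (Σα)·G^SO − ½·6·(Σα)² = (6/2)·10.9² = 356.43.
Deadweight loss = W^SO − W^NE = 252.235.

252.235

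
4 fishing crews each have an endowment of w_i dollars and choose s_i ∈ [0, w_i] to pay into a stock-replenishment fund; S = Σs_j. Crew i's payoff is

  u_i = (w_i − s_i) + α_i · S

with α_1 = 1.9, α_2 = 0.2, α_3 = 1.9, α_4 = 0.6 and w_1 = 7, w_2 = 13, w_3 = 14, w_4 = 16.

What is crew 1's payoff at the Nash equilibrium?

39.9

∂u_i/∂s_i = α_i − 1, so crew i contributes w_i if α_i > 1, else 0.
α_i > 1 for i ∈ {1, 3}; NE contributions (7, 0, 14, 0), S = 21.
u_1 = (7 − 7) + 1.9·21 = 39.9.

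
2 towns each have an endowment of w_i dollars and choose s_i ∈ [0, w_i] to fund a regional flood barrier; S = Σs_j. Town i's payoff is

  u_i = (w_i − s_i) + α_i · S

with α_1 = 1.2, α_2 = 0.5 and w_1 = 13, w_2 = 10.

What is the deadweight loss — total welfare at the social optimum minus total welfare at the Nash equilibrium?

7

∂u_i/∂s_i = α_i − 1, so town i contributes w_i if α_i > 1, else 0.
α_i > 1 for i ∈ {1}; NE contributions (13, 0), S = 13.
W^NE = Σw_i − S^NE + (Σα_i)·S^NE = 23 + 0.7·13 = 32.1.
Planner: ∂(Σu_j)/∂s_i = Σα_j − 1 = 0.7 > 0, so everyone contributes w_i; S^SO = 23, W^SO = 23 + 0.7·23 = 39.1.
Deadweight loss = 7.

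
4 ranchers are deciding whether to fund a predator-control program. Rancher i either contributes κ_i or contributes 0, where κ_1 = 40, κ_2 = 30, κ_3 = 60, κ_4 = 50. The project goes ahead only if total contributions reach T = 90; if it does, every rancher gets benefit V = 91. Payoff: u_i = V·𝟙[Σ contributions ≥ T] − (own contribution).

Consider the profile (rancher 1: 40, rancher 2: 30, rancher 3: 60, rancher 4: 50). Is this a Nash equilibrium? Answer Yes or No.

No

Total = 180 ≥ 90: provided.
Rancher 1 (pledges 40, payoff 51): dropping to 0 → total 140, payoff 91. Profitable deviation.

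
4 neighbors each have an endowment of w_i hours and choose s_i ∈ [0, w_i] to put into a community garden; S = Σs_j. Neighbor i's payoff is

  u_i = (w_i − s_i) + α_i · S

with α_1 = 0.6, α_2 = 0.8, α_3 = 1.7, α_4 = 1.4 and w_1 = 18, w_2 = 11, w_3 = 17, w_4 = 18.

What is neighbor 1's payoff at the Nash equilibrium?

∂u_i/∂s_i = α_i − 1, so neighbor i contributes w_i if α_i > 1, else 0.
α_i > 1 for i ∈ {3, 4}; NE contributions (0, 0, 17, 18), S = 35.
u_1 = (18 − 0) + 0.6·35 = 39.

39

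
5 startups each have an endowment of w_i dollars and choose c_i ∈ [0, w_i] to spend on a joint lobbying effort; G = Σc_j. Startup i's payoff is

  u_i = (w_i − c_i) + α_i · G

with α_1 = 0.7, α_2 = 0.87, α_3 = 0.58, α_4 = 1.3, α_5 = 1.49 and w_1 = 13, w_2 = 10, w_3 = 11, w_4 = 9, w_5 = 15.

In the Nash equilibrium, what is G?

∂u_i/∂c_i = α_i − 1, so startup i contributes w_i if α_i > 1, else 0.
α_i > 1 for i ∈ {4, 5}; NE contributions (0, 0, 0, 9, 15), G = 24.

24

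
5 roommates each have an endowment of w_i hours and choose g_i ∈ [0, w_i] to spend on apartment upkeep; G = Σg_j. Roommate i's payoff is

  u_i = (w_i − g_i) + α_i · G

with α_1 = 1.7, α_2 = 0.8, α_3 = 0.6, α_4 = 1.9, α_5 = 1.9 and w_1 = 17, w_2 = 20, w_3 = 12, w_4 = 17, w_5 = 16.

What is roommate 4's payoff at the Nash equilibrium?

95

∂u_i/∂g_i = α_i − 1, so roommate i contributes w_i if α_i > 1, else 0.
α_i > 1 for i ∈ {1, 4, 5}; NE contributions (17, 0, 0, 17, 16), G = 50.
u_4 = (17 − 17) + 1.9·50 = 95.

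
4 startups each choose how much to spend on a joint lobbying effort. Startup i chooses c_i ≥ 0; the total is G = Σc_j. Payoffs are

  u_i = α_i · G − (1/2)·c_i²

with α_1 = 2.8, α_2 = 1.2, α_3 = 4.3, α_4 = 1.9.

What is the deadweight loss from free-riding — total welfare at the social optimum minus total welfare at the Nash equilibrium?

119.73

Startup i's FOC: ∂u_i/∂c_i = α_i − c_i = 0, so c_i* = α_i.
NE contributions = (2.8, 1.2, 4.3, 1.9); G = 10.2.
W^NE = (Σα)·G − ½Σα_i² = 10.2² − ½·31.38 = 88.35.
Planner sets c_i = Σα_j = 10.2 for every i, so G^SO = 4·10.2 = 40.8.
W^SO = (Σα)·G^SO − ½·4·(Σα)² = (4/2)·10.2² = 208.08.
Deadweight loss = W^SO − W^NE = 119.73.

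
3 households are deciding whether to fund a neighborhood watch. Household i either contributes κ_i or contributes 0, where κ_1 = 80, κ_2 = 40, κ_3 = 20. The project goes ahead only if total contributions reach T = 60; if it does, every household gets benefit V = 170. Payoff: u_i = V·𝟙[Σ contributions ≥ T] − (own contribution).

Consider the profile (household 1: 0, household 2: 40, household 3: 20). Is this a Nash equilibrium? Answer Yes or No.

Yes

Total = 60 ≥ 60: provided.
Household 1 (pledges 0, payoff 170): pledging 80 → total 140, payoff 90. No gain.
Household 2 (pledges 40, payoff 130): dropping to 0 → total 20, payoff 0. No gain.
Household 3 (pledges 20, payoff 150): dropping to 0 → total 40, payoff 0. No gain.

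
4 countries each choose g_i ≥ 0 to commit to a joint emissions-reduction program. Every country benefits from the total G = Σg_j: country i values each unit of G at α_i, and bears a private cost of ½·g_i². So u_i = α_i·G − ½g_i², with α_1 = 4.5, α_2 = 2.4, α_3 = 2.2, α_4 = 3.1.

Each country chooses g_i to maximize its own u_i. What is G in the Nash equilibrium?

12.2

Country i's FOC: ∂u_i/∂g_i = α_i − g_i = 0, so g_i* = α_i.
NE contributions = (4.5, 2.4, 2.2, 3.1); G = 12.2.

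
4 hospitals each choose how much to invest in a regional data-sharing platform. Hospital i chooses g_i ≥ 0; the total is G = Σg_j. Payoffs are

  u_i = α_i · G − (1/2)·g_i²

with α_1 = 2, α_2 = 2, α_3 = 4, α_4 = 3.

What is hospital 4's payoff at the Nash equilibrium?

28.5

Hospital i's FOC: ∂u_i/∂g_i = α_i − g_i = 0, so g_i* = α_i.
NE contributions = (2, 2, 4, 3); G = 11.
u_4 = α_4·G − ½·(g_4)² = 3·11 − ½·3² = 28.5.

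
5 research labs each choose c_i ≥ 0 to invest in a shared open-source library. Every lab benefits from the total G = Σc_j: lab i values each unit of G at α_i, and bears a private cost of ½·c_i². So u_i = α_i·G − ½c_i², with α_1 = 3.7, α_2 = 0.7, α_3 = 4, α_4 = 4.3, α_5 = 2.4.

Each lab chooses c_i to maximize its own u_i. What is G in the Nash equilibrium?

15.1

Lab i's FOC: ∂u_i/∂c_i = α_i − c_i = 0, so c_i* = α_i.
NE contributions = (3.7, 0.7, 4, 4.3, 2.4); G = 15.1.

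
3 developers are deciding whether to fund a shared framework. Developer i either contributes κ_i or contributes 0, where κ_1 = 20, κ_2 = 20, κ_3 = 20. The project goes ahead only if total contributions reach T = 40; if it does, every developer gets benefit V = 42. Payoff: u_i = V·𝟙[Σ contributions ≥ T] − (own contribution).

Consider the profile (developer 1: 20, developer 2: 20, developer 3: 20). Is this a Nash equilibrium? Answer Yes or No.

Total = 60 ≥ 40: provided.
Developer 1 (pledges 20, payoff 22): dropping to 0 → total 40, payoff 42. Profitable deviation.

No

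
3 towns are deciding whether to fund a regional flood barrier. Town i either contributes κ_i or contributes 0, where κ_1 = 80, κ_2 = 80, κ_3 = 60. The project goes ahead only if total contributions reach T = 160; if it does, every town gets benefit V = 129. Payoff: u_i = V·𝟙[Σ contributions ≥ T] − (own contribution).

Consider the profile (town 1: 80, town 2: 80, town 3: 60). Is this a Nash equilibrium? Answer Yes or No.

Total = 220 ≥ 160: provided.
Town 1 (pledges 80, payoff 49): dropping to 0 → total 140, payoff 0. No gain.
Town 2 (pledges 80, payoff 49): dropping to 0 → total 140, payoff 0. No gain.
Town 3 (pledges 60, payoff 69): dropping to 0 → total 160, payoff 129. Profitable deviation.

No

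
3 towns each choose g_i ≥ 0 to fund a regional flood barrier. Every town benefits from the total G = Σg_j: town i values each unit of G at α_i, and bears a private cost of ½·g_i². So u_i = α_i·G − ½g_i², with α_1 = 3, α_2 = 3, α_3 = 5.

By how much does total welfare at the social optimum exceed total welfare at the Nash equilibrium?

Town i's FOC: ∂u_i/∂g_i = α_i − g_i = 0, so g_i* = α_i.
NE contributions = (3, 3, 5); G = 11.
W^NE = (Σα)·G − ½Σα_i² = 11² − ½·43 = 99.5.
Planner sets g_i = Σα_j = 11 for every i, so G^SO = 3·11 = 33.
W^SO = (Σα)·G^SO − ½·3·(Σα)² = (3/2)·11² = 181.5.
Deadweight loss = W^SO − W^NE = 82.

82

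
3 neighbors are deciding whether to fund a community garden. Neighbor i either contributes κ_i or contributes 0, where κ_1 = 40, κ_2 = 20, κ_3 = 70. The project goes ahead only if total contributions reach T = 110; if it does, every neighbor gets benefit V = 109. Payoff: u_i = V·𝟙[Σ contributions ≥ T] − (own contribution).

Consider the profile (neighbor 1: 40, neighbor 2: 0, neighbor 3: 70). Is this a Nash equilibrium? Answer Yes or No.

Total = 110 ≥ 110: provided.
Neighbor 1 (pledges 40, payoff 69): dropping to 0 → total 70, payoff 0. No gain.
Neighbor 2 (pledges 0, payoff 109): pledging 20 → total 130, payoff 89. No gain.
Neighbor 3 (pledges 70, payoff 39): dropping to 0 → total 40, payoff 0. No gain.

Yes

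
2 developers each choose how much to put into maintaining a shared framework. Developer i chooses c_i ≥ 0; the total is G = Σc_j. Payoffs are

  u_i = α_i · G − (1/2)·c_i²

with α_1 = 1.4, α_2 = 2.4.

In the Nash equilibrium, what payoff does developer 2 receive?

6.24

Developer i's FOC: ∂u_i/∂c_i = α_i − c_i = 0, so c_i* = α_i.
NE contributions = (1.4, 2.4); G = 3.8.
u_2 = α_2·G − ½·(c_2)² = 2.4·3.8 − ½·2.4² = 6.24.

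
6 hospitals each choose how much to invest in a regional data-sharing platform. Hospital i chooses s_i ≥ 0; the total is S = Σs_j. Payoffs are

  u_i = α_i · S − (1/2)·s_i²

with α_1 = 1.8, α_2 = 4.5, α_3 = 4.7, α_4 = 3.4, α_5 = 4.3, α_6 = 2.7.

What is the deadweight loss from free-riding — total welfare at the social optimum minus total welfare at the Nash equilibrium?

957.38

Hospital i's FOC: ∂u_i/∂s_i = α_i − s_i = 0, so s_i* = α_i.
NE contributions = (1.8, 4.5, 4.7, 3.4, 4.3, 2.7); S = 21.4.
W^NE = (Σα)·S − ½Σα_i² = 21.4² − ½·82.92 = 416.5.
Planner sets s_i = Σα_j = 21.4 for every i, so S^SO = 6·21.4 = 128.4.
W^SO = (Σα)·S^SO − ½·6·(Σα)² = (6/2)·21.4² = 1373.88.
Deadweight loss = W^SO − W^NE = 957.38.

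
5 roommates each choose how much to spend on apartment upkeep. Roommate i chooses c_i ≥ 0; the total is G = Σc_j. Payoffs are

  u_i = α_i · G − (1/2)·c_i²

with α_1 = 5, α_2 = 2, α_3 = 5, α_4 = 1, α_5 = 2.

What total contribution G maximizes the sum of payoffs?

75

Planner FOC: ∂(Σu_j)/∂c_i = (Σα_j) − c_i = 0, so c_i^SO = Σα_j = 15 for every i; G^SO = 75.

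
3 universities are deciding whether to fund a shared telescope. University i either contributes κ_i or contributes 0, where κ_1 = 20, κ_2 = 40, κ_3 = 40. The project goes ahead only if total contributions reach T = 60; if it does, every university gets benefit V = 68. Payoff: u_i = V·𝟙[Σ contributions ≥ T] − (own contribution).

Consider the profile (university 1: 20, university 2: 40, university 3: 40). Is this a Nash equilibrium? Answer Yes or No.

No

Total = 100 ≥ 60: provided.
University 1 (pledges 20, payoff 48): dropping to 0 → total 80, payoff 68. Profitable deviation.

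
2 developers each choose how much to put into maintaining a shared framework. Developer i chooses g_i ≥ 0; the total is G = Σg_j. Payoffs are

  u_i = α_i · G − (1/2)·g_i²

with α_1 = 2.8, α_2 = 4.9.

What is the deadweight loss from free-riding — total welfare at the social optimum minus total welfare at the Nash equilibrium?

Developer i's FOC: ∂u_i/∂g_i = α_i − g_i = 0, so g_i* = α_i.
NE contributions = (2.8, 4.9); G = 7.7.
W^NE = (Σα)·G − ½Σα_i² = 7.7² − ½·31.85 = 43.365.
Planner sets g_i = Σα_j = 7.7 for every i, so G^SO = 2·7.7 = 15.4.
W^SO = (Σα)·G^SO − ½·2·(Σα)² = (2/2)·7.7² = 59.29.
Deadweight loss = W^SO − W^NE = 15.925.

15.925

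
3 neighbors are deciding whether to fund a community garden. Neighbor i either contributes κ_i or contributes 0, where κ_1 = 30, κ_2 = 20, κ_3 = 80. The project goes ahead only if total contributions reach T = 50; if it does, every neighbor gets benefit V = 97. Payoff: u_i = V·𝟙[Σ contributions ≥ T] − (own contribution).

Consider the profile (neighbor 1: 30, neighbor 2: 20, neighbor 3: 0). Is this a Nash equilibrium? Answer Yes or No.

Total = 50 ≥ 50: provided.
Neighbor 1 (pledges 30, payoff 67): dropping to 0 → total 20, payoff 0. No gain.
Neighbor 2 (pledges 20, payoff 77): dropping to 0 → total 30, payoff 0. No gain.
Neighbor 3 (pledges 0, payoff 97): pledging 80 → total 130, payoff 17. No gain.

Yes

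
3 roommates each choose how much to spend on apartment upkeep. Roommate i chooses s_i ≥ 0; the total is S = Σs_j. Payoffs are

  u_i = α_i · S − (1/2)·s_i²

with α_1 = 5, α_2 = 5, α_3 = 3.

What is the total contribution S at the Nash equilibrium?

Roommate i's FOC: ∂u_i/∂s_i = α_i − s_i = 0, so s_i* = α_i.
NE contributions = (5, 5, 3); S = 13.

13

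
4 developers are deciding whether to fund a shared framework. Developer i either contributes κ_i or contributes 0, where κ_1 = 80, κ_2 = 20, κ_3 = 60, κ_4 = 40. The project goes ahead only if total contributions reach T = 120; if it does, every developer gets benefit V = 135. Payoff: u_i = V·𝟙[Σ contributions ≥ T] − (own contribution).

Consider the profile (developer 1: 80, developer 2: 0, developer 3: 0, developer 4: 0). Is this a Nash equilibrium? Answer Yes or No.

No

Total = 80 < 120: not provided.
Developer 1 (pledges 80, payoff -80): dropping to 0 → total 0, payoff 0. Profitable deviation.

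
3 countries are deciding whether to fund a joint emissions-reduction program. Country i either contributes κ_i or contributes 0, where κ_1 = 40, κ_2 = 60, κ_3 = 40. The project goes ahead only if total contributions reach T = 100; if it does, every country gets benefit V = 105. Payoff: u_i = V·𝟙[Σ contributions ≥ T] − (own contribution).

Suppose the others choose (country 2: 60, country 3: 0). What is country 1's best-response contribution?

40

Others' total = 60. Contributing 40 brings total to 100 ≥ 100: gain V − κ_1 = 65.
Best response: 40.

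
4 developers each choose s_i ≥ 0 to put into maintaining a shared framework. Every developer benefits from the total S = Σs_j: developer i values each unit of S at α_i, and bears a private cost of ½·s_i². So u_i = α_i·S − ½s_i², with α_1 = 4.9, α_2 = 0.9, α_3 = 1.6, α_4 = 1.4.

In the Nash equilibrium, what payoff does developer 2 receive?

7.515

Developer i's FOC: ∂u_i/∂s_i = α_i − s_i = 0, so s_i* = α_i.
NE contributions = (4.9, 0.9, 1.6, 1.4); S = 8.8.
u_2 = α_2·S − ½·(s_2)² = 0.9·8.8 − ½·0.9² = 7.515.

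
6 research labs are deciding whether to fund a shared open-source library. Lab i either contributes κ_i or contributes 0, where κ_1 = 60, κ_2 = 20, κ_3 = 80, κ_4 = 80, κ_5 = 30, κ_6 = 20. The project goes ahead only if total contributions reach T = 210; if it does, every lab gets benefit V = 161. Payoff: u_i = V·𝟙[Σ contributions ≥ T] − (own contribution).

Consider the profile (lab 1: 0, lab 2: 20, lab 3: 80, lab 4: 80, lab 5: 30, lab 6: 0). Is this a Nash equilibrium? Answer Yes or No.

Total = 210 ≥ 210: provided.
Lab 1 (pledges 0, payoff 161): pledging 60 → total 270, payoff 101. No gain.
Lab 2 (pledges 20, payoff 141): dropping to 0 → total 190, payoff 0. No gain.
Lab 3 (pledges 80, payoff 81): dropping to 0 → total 130, payoff 0. No gain.
Lab 4 (pledges 80, payoff 81): dropping to 0 → total 130, payoff 0. No gain.
Lab 5 (pledges 30, payoff 131): dropping to 0 → total 180, payoff 0. No gain.
Lab 6 (pledges 0, payoff 161): pledging 20 → total 230, payoff 141. No gain.

Yes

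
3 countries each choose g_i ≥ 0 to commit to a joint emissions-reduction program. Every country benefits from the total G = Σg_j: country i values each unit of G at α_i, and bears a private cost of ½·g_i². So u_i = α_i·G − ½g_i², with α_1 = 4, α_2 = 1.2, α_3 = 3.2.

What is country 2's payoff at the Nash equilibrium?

9.36

Country i's FOC: ∂u_i/∂g_i = α_i − g_i = 0, so g_i* = α_i.
NE contributions = (4, 1.2, 3.2); G = 8.4.
u_2 = α_2·G − ½·(g_2)² = 1.2·8.4 − ½·1.2² = 9.36.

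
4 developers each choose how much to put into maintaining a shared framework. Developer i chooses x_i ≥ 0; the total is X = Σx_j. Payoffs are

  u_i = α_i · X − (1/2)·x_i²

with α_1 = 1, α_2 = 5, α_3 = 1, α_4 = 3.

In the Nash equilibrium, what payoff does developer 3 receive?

9.5

Developer i's FOC: ∂u_i/∂x_i = α_i − x_i = 0, so x_i* = α_i.
NE contributions = (1, 5, 1, 3); X = 10.
u_3 = α_3·X − ½·(x_3)² = 1·10 − ½·1² = 9.5.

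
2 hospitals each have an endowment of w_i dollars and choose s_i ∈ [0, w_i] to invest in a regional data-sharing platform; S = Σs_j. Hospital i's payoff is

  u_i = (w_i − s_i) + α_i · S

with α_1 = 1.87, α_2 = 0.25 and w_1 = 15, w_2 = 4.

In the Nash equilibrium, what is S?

∂u_i/∂s_i = α_i − 1, so hospital i contributes w_i if α_i > 1, else 0.
α_i > 1 for i ∈ {1}; NE contributions (15, 0), S = 15.

15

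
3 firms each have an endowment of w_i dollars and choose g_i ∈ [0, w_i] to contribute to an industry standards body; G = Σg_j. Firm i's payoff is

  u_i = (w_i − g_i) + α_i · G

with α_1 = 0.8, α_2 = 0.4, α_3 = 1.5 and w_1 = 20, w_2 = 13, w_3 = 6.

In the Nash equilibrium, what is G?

6

∂u_i/∂g_i = α_i − 1, so firm i contributes w_i if α_i > 1, else 0.
α_i > 1 for i ∈ {3}; NE contributions (0, 0, 6), G = 6.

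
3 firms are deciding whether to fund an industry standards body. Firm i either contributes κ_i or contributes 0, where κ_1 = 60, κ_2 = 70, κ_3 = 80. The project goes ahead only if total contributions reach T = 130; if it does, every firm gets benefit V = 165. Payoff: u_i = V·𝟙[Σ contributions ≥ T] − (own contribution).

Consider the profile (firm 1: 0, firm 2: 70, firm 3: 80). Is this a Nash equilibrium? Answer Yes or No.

Yes

Total = 150 ≥ 130: provided.
Firm 1 (pledges 0, payoff 165): pledging 60 → total 210, payoff 105. No gain.
Firm 2 (pledges 70, payoff 95): dropping to 0 → total 80, payoff 0. No gain.
Firm 3 (pledges 80, payoff 85): dropping to 0 → total 70, payoff 0. No gain.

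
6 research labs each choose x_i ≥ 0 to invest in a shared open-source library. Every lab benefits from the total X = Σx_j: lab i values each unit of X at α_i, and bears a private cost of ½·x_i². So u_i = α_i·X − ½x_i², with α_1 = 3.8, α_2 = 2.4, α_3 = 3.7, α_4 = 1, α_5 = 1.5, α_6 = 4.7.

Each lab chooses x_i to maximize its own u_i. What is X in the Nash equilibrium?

17.1

Lab i's FOC: ∂u_i/∂x_i = α_i − x_i = 0, so x_i* = α_i.
NE contributions = (3.8, 2.4, 3.7, 1, 1.5, 4.7); X = 17.1.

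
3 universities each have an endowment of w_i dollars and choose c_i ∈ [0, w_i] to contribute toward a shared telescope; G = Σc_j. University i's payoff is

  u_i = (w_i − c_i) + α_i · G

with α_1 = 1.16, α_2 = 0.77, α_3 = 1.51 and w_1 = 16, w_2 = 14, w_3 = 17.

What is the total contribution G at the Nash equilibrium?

33

∂u_i/∂c_i = α_i − 1, so university i contributes w_i if α_i > 1, else 0.
α_i > 1 for i ∈ {1, 3}; NE contributions (16, 0, 17), G = 33.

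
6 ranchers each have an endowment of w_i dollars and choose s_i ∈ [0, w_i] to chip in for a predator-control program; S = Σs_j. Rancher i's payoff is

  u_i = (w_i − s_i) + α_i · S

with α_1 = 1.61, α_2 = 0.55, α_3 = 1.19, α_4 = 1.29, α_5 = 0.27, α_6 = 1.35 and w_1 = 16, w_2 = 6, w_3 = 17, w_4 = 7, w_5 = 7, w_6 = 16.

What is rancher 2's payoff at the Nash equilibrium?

36.8

∂u_i/∂s_i = α_i − 1, so rancher i contributes w_i if α_i > 1, else 0.
α_i > 1 for i ∈ {1, 3, 4, 6}; NE contributions (16, 0, 17, 7, 0, 16), S = 56.
u_2 = (6 − 0) + 0.55·56 = 36.8.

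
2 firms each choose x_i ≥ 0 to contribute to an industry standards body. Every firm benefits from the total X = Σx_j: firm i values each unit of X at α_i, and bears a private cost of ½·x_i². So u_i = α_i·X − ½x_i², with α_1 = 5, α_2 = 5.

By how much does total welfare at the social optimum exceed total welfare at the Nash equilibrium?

Firm i's FOC: ∂u_i/∂x_i = α_i − x_i = 0, so x_i* = α_i.
NE contributions = (5, 5); X = 10.
W^NE = (Σα)·X − ½Σα_i² = 10² − ½·50 = 75.
Planner sets x_i = Σα_j = 10 for every i, so X^SO = 2·10 = 20.
W^SO = (Σα)·X^SO − ½·2·(Σα)² = (2/2)·10² = 100.
Deadweight loss = W^SO − W^NE = 25.

25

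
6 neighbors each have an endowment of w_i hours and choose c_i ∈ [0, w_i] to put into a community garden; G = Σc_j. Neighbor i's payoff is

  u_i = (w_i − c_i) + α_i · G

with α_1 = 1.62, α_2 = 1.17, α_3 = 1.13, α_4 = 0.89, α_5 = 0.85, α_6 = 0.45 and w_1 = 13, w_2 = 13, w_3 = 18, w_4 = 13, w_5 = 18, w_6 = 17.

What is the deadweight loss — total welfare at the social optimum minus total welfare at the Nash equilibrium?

245.28

∂u_i/∂c_i = α_i − 1, so neighbor i contributes w_i if α_i > 1, else 0.
α_i > 1 for i ∈ {1, 2, 3}; NE contributions (13, 13, 18, 0, 0, 0), G = 44.
W^NE = Σw_i − G^NE + (Σα_i)·G^NE = 92 + 5.11·44 = 316.84.
Planner: ∂(Σu_j)/∂c_i = Σα_j − 1 = 5.11 > 0, so everyone contributes w_i; G^SO = 92, W^SO = 92 + 5.11·92 = 562.12.
Deadweight loss = 245.28.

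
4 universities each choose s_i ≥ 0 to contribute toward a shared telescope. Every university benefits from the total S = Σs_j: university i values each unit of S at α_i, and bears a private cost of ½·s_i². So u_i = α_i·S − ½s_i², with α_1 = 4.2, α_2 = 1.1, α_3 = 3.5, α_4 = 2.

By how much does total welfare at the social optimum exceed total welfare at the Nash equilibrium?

University i's FOC: ∂u_i/∂s_i = α_i − s_i = 0, so s_i* = α_i.
NE contributions = (4.2, 1.1, 3.5, 2); S = 10.8.
W^NE = (Σα)·S − ½Σα_i² = 10.8² − ½·35.1 = 99.09.
Planner sets s_i = Σα_j = 10.8 for every i, so S^SO = 4·10.8 = 43.2.
W^SO = (Σα)·S^SO − ½·4·(Σα)² = (4/2)·10.8² = 233.28.
Deadweight loss = W^SO − W^NE = 134.19.

134.19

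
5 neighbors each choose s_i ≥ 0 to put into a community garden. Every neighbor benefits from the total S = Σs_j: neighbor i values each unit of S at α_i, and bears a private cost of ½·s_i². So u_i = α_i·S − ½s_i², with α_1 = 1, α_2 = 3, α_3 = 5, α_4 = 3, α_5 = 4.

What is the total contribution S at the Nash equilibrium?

Neighbor i's FOC: ∂u_i/∂s_i = α_i − s_i = 0, so s_i* = α_i.
NE contributions = (1, 3, 5, 3, 4); S = 16.

16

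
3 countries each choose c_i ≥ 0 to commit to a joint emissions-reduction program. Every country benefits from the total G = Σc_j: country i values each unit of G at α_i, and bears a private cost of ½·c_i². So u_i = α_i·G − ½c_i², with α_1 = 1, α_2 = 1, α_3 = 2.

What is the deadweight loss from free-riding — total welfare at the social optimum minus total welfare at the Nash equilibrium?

Country i's FOC: ∂u_i/∂c_i = α_i − c_i = 0, so c_i* = α_i.
NE contributions = (1, 1, 2); G = 4.
W^NE = (Σα)·G − ½Σα_i² = 4² − ½·6 = 13.
Planner sets c_i = Σα_j = 4 for every i, so G^SO = 3·4 = 12.
W^SO = (Σα)·G^SO − ½·3·(Σα)² = (3/2)·4² = 24.
Deadweight loss = W^SO − W^NE = 11.

11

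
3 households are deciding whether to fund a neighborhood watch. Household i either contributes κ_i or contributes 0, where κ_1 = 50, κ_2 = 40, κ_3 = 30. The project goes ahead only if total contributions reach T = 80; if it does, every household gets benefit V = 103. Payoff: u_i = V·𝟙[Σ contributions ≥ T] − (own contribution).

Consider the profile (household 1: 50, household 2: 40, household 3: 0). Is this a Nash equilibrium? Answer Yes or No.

Total = 90 ≥ 80: provided.
Household 1 (pledges 50, payoff 53): dropping to 0 → total 40, payoff 0. No gain.
Household 2 (pledges 40, payoff 63): dropping to 0 → total 50, payoff 0. No gain.
Household 3 (pledges 0, payoff 103): pledging 30 → total 120, payoff 73. No gain.

Yes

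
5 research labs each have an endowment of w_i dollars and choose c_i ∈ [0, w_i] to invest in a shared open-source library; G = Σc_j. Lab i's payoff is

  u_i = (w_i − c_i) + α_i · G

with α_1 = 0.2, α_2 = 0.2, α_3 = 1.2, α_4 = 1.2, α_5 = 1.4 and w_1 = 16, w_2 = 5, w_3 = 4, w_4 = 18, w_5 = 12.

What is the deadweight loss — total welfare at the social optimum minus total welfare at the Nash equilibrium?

∂u_i/∂c_i = α_i − 1, so lab i contributes w_i if α_i > 1, else 0.
α_i > 1 for i ∈ {3, 4, 5}; NE contributions (0, 0, 4, 18, 12), G = 34.
W^NE = Σw_i − G^NE + (Σα_i)·G^NE = 55 + 3.2·34 = 163.8.
Planner: ∂(Σu_j)/∂c_i = Σα_j − 1 = 3.2 > 0, so everyone contributes w_i; G^SO = 55, W^SO = 55 + 3.2·55 = 231.
Deadweight loss = 67.2.

67.2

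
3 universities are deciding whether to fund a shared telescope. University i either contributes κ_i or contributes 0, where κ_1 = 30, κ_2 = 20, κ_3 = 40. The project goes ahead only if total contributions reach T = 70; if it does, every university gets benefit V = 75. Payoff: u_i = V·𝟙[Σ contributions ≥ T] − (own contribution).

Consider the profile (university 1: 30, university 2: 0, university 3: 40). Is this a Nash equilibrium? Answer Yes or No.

Yes

Total = 70 ≥ 70: provided.
University 1 (pledges 30, payoff 45): dropping to 0 → total 40, payoff 0. No gain.
University 2 (pledges 0, payoff 75): pledging 20 → total 90, payoff 55. No gain.
University 3 (pledges 40, payoff 35): dropping to 0 → total 30, payoff 0. No gain.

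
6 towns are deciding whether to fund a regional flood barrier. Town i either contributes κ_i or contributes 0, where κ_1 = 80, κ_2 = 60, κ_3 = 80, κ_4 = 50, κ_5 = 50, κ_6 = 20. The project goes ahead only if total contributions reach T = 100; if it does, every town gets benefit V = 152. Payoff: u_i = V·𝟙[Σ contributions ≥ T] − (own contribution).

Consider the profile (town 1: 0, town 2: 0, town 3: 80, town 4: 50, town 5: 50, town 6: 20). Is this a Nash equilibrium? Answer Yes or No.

No

Total = 200 ≥ 100: provided.
Town 1 (pledges 0, payoff 152): pledging 80 → total 280, payoff 72. No gain.
Town 2 (pledges 0, payoff 152): pledging 60 → total 260, payoff 92. No gain.
Town 3 (pledges 80, payoff 72): dropping to 0 → total 120, payoff 152. Profitable deviation.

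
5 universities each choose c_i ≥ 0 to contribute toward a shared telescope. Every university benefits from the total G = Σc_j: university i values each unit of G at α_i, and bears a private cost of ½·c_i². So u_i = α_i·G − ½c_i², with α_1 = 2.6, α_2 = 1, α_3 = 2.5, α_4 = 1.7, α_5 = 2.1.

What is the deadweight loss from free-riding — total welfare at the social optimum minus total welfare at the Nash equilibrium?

University i's FOC: ∂u_i/∂c_i = α_i − c_i = 0, so c_i* = α_i.
NE contributions = (2.6, 1, 2.5, 1.7, 2.1); G = 9.9.
W^NE = (Σα)·G − ½Σα_i² = 9.9² − ½·21.31 = 87.355.
Planner sets c_i = Σα_j = 9.9 for every i, so G^SO = 5·9.9 = 49.5.
W^SO = (Σα)·G^SO − ½·5·(Σα)² = (5/2)·9.9² = 245.025.
Deadweight loss = W^SO − W^NE = 157.67.

157.67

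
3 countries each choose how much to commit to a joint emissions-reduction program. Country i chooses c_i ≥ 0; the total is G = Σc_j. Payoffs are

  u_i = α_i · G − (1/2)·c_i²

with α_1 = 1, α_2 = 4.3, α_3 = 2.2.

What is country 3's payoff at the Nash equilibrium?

Country i's FOC: ∂u_i/∂c_i = α_i − c_i = 0, so c_i* = α_i.
NE contributions = (1, 4.3, 2.2); G = 7.5.
u_3 = α_3·G − ½·(c_3)² = 2.2·7.5 − ½·2.2² = 14.08.

14.08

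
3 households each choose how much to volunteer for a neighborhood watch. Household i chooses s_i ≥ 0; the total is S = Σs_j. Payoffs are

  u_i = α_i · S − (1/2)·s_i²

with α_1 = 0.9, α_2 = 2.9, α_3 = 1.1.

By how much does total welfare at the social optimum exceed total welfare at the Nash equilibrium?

17.22

Household i's FOC: ∂u_i/∂s_i = α_i − s_i = 0, so s_i* = α_i.
NE contributions = (0.9, 2.9, 1.1); S = 4.9.
W^NE = (Σα)·S − ½Σα_i² = 4.9² − ½·10.43 = 18.795.
Planner sets s_i = Σα_j = 4.9 for every i, so S^SO = 3·4.9 = 14.7.
W^SO = (Σα)·S^SO − ½·3·(Σα)² = (3/2)·4.9² = 36.015.
Deadweight loss = W^SO − W^NE = 17.22.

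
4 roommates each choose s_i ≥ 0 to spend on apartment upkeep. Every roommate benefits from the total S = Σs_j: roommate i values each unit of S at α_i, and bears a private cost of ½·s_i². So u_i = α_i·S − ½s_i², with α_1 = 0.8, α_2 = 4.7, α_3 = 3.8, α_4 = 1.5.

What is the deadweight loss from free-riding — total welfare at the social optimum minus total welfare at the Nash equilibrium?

Roommate i's FOC: ∂u_i/∂s_i = α_i − s_i = 0, so s_i* = α_i.
NE contributions = (0.8, 4.7, 3.8, 1.5); S = 10.8.
W^NE = (Σα)·S − ½Σα_i² = 10.8² − ½·39.42 = 96.93.
Planner sets s_i = Σα_j = 10.8 for every i, so S^SO = 4·10.8 = 43.2.
W^SO = (Σα)·S^SO − ½·4·(Σα)² = (4/2)·10.8² = 233.28.
Deadweight loss = W^SO − W^NE = 136.35.

136.35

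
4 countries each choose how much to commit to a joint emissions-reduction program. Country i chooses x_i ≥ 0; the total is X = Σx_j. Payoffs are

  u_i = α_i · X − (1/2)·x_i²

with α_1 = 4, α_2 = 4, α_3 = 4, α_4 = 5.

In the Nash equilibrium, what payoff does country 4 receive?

Country i's FOC: ∂u_i/∂x_i = α_i − x_i = 0, so x_i* = α_i.
NE contributions = (4, 4, 4, 5); X = 17.
u_4 = α_4·X − ½·(x_4)² = 5·17 − ½·5² = 72.5.

72.5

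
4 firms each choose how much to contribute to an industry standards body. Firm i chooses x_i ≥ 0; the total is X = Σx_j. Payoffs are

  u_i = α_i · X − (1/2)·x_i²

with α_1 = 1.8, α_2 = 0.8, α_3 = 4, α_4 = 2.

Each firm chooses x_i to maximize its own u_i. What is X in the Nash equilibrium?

8.6

Firm i's FOC: ∂u_i/∂x_i = α_i − x_i = 0, so x_i* = α_i.
NE contributions = (1.8, 0.8, 4, 2); X = 8.6.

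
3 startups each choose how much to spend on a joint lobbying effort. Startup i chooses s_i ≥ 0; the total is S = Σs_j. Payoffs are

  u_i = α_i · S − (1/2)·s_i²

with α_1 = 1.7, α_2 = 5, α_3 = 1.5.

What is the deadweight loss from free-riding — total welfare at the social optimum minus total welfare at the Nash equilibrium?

Startup i's FOC: ∂u_i/∂s_i = α_i − s_i = 0, so s_i* = α_i.
NE contributions = (1.7, 5, 1.5); S = 8.2.
W^NE = (Σα)·S − ½Σα_i² = 8.2² − ½·30.14 = 52.17.
Planner sets s_i = Σα_j = 8.2 for every i, so S^SO = 3·8.2 = 24.6.
W^SO = (Σα)·S^SO − ½·3·(Σα)² = (3/2)·8.2² = 100.86.
Deadweight loss = W^SO − W^NE = 48.69.

48.69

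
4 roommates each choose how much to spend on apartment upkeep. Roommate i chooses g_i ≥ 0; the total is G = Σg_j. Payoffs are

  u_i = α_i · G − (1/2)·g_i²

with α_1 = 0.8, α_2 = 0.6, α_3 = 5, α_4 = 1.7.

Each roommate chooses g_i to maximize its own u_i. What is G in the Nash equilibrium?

Roommate i's FOC: ∂u_i/∂g_i = α_i − g_i = 0, so g_i* = α_i.
NE contributions = (0.8, 0.6, 5, 1.7); G = 8.1.

8.1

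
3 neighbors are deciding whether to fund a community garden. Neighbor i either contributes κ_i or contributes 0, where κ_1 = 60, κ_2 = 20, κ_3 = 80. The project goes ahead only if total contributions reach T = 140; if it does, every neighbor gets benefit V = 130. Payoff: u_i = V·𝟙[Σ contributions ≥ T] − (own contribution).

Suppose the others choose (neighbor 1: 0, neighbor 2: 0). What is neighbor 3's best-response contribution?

0

Others' total = 0. Even contributing 80 gives 80 < 140: no benefit either way.
Best response: 0.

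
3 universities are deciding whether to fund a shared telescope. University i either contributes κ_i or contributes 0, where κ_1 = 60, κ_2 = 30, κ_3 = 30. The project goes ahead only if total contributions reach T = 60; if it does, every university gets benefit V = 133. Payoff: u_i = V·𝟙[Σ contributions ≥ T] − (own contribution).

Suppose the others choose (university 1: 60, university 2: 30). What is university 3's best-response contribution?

Others' total = 90 ≥ 60; contributing adds cost 30 for no extra benefit.
Best response: 0.

0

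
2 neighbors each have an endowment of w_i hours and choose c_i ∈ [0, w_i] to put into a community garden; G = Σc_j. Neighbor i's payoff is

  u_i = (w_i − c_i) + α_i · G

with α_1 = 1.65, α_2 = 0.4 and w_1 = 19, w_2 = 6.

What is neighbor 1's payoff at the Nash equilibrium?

∂u_i/∂c_i = α_i − 1, so neighbor i contributes w_i if α_i > 1, else 0.
α_i > 1 for i ∈ {1}; NE contributions (19, 0), G = 19.
u_1 = (19 − 19) + 1.65·19 = 31.35.

31.35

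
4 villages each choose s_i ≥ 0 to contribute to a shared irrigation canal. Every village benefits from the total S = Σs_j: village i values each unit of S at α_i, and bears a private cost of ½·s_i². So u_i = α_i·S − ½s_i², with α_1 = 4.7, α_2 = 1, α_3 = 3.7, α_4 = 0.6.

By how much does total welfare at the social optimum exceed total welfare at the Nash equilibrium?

118.57

Village i's FOC: ∂u_i/∂s_i = α_i − s_i = 0, so s_i* = α_i.
NE contributions = (4.7, 1, 3.7, 0.6); S = 10.
W^NE = (Σα)·S − ½Σα_i² = 10² − ½·37.14 = 81.43.
Planner sets s_i = Σα_j = 10 for every i, so S^SO = 4·10 = 40.
W^SO = (Σα)·S^SO − ½·4·(Σα)² = (4/2)·10² = 200.
Deadweight loss = W^SO − W^NE = 118.57.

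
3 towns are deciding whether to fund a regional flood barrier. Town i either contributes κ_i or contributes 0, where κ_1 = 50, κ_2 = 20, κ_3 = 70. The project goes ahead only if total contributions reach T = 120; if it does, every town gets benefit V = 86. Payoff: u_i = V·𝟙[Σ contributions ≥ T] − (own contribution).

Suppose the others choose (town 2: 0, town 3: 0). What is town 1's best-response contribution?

Others' total = 0. Even contributing 50 gives 50 < 120: no benefit either way.
Best response: 0.

0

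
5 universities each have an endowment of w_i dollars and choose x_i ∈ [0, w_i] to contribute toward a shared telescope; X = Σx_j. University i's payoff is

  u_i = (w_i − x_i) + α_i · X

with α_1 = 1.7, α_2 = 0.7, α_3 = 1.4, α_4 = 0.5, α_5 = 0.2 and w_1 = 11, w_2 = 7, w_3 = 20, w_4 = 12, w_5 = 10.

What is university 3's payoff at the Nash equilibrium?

43.4

∂u_i/∂x_i = α_i − 1, so university i contributes w_i if α_i > 1, else 0.
α_i > 1 for i ∈ {1, 3}; NE contributions (11, 0, 20, 0, 0), X = 31.
u_3 = (20 − 20) + 1.4·31 = 43.4.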